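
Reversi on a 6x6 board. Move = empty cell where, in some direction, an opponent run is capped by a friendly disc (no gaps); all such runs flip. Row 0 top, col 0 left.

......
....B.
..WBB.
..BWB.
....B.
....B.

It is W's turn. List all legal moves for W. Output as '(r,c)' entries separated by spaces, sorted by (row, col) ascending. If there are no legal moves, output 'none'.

Answer: (1,3) (1,5) (2,5) (3,1) (3,5) (4,2) (5,5)

Derivation:
(0,3): no bracket -> illegal
(0,4): no bracket -> illegal
(0,5): no bracket -> illegal
(1,2): no bracket -> illegal
(1,3): flips 1 -> legal
(1,5): flips 1 -> legal
(2,1): no bracket -> illegal
(2,5): flips 2 -> legal
(3,1): flips 1 -> legal
(3,5): flips 1 -> legal
(4,1): no bracket -> illegal
(4,2): flips 1 -> legal
(4,3): no bracket -> illegal
(4,5): no bracket -> illegal
(5,3): no bracket -> illegal
(5,5): flips 1 -> legal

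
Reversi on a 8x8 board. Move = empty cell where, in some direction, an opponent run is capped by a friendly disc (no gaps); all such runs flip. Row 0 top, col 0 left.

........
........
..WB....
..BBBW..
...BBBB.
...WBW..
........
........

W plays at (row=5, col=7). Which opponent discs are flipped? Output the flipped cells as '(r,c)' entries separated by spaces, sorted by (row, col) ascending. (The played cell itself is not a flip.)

Dir NW: opp run (4,6) capped by W -> flip
Dir N: first cell '.' (not opp) -> no flip
Dir NE: edge -> no flip
Dir W: first cell '.' (not opp) -> no flip
Dir E: edge -> no flip
Dir SW: first cell '.' (not opp) -> no flip
Dir S: first cell '.' (not opp) -> no flip
Dir SE: edge -> no flip

Answer: (4,6)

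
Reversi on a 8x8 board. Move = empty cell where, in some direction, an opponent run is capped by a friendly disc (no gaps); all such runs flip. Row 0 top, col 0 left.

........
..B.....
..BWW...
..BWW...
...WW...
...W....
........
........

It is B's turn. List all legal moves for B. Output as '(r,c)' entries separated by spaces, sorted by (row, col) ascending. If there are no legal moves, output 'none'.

(1,3): no bracket -> illegal
(1,4): flips 1 -> legal
(1,5): no bracket -> illegal
(2,5): flips 2 -> legal
(3,5): flips 2 -> legal
(4,2): no bracket -> illegal
(4,5): flips 2 -> legal
(5,2): no bracket -> illegal
(5,4): flips 1 -> legal
(5,5): flips 2 -> legal
(6,2): no bracket -> illegal
(6,3): no bracket -> illegal
(6,4): no bracket -> illegal

Answer: (1,4) (2,5) (3,5) (4,5) (5,4) (5,5)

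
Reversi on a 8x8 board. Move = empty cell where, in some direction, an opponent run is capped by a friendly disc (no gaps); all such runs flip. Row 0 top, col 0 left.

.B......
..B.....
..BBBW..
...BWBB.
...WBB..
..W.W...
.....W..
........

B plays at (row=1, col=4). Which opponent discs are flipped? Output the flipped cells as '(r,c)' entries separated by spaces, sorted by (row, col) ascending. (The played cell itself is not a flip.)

Dir NW: first cell '.' (not opp) -> no flip
Dir N: first cell '.' (not opp) -> no flip
Dir NE: first cell '.' (not opp) -> no flip
Dir W: first cell '.' (not opp) -> no flip
Dir E: first cell '.' (not opp) -> no flip
Dir SW: first cell 'B' (not opp) -> no flip
Dir S: first cell 'B' (not opp) -> no flip
Dir SE: opp run (2,5) capped by B -> flip

Answer: (2,5)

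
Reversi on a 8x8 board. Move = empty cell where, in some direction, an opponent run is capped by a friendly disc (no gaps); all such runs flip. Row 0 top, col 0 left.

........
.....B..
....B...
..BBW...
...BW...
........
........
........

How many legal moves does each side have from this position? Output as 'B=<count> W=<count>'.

Answer: B=5 W=5

Derivation:
-- B to move --
(2,3): no bracket -> illegal
(2,5): flips 1 -> legal
(3,5): flips 1 -> legal
(4,5): flips 1 -> legal
(5,3): no bracket -> illegal
(5,4): flips 2 -> legal
(5,5): flips 1 -> legal
B mobility = 5
-- W to move --
(0,4): no bracket -> illegal
(0,5): no bracket -> illegal
(0,6): no bracket -> illegal
(1,3): no bracket -> illegal
(1,4): flips 1 -> legal
(1,6): no bracket -> illegal
(2,1): no bracket -> illegal
(2,2): flips 1 -> legal
(2,3): no bracket -> illegal
(2,5): no bracket -> illegal
(2,6): no bracket -> illegal
(3,1): flips 2 -> legal
(3,5): no bracket -> illegal
(4,1): no bracket -> illegal
(4,2): flips 1 -> legal
(5,2): flips 1 -> legal
(5,3): no bracket -> illegal
(5,4): no bracket -> illegal
W mobility = 5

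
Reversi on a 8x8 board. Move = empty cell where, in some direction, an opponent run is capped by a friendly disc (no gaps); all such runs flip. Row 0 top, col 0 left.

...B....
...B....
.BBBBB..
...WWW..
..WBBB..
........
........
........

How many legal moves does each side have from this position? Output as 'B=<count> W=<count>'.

Answer: B=4 W=12

Derivation:
-- B to move --
(2,6): flips 1 -> legal
(3,1): no bracket -> illegal
(3,2): no bracket -> illegal
(3,6): no bracket -> illegal
(4,1): flips 1 -> legal
(4,6): flips 1 -> legal
(5,1): flips 2 -> legal
(5,2): no bracket -> illegal
(5,3): no bracket -> illegal
B mobility = 4
-- W to move --
(0,2): flips 2 -> legal
(0,4): no bracket -> illegal
(1,0): no bracket -> illegal
(1,1): flips 1 -> legal
(1,2): flips 1 -> legal
(1,4): flips 1 -> legal
(1,5): flips 2 -> legal
(1,6): flips 1 -> legal
(2,0): no bracket -> illegal
(2,6): no bracket -> illegal
(3,0): no bracket -> illegal
(3,1): no bracket -> illegal
(3,2): no bracket -> illegal
(3,6): no bracket -> illegal
(4,6): flips 3 -> legal
(5,2): flips 1 -> legal
(5,3): flips 2 -> legal
(5,4): flips 1 -> legal
(5,5): flips 2 -> legal
(5,6): flips 1 -> legal
W mobility = 12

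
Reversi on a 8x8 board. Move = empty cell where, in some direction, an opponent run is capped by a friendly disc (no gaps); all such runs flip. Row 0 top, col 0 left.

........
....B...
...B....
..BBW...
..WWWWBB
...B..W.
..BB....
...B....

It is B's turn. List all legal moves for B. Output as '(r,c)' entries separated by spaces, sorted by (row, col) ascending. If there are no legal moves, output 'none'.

(2,4): no bracket -> illegal
(2,5): no bracket -> illegal
(3,1): flips 1 -> legal
(3,5): flips 2 -> legal
(3,6): no bracket -> illegal
(4,1): flips 4 -> legal
(5,1): flips 1 -> legal
(5,2): flips 1 -> legal
(5,4): flips 1 -> legal
(5,5): flips 1 -> legal
(5,7): no bracket -> illegal
(6,5): flips 1 -> legal
(6,6): flips 1 -> legal
(6,7): flips 3 -> legal

Answer: (3,1) (3,5) (4,1) (5,1) (5,2) (5,4) (5,5) (6,5) (6,6) (6,7)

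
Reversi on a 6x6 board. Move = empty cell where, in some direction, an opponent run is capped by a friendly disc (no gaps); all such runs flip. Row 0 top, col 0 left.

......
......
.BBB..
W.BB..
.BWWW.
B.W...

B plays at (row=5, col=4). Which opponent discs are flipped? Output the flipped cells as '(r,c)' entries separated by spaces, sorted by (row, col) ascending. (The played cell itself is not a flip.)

Dir NW: opp run (4,3) capped by B -> flip
Dir N: opp run (4,4), next='.' -> no flip
Dir NE: first cell '.' (not opp) -> no flip
Dir W: first cell '.' (not opp) -> no flip
Dir E: first cell '.' (not opp) -> no flip
Dir SW: edge -> no flip
Dir S: edge -> no flip
Dir SE: edge -> no flip

Answer: (4,3)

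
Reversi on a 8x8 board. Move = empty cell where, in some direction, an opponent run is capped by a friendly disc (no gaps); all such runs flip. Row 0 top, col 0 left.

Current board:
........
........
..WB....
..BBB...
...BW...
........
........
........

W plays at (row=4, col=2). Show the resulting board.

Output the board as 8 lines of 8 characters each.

Place W at (4,2); scan 8 dirs for brackets.
Dir NW: first cell '.' (not opp) -> no flip
Dir N: opp run (3,2) capped by W -> flip
Dir NE: opp run (3,3), next='.' -> no flip
Dir W: first cell '.' (not opp) -> no flip
Dir E: opp run (4,3) capped by W -> flip
Dir SW: first cell '.' (not opp) -> no flip
Dir S: first cell '.' (not opp) -> no flip
Dir SE: first cell '.' (not opp) -> no flip
All flips: (3,2) (4,3)

Answer: ........
........
..WB....
..WBB...
..WWW...
........
........
........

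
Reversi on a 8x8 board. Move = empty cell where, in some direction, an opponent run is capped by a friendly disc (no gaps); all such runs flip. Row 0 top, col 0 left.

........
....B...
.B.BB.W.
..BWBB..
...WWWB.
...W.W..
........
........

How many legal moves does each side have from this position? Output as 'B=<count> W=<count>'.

-- B to move --
(1,5): no bracket -> illegal
(1,6): no bracket -> illegal
(1,7): flips 1 -> legal
(2,2): no bracket -> illegal
(2,5): no bracket -> illegal
(2,7): no bracket -> illegal
(3,6): no bracket -> illegal
(3,7): no bracket -> illegal
(4,2): flips 4 -> legal
(5,2): flips 1 -> legal
(5,4): flips 2 -> legal
(5,6): flips 1 -> legal
(6,2): flips 2 -> legal
(6,3): flips 3 -> legal
(6,4): flips 1 -> legal
(6,5): flips 2 -> legal
(6,6): no bracket -> illegal
B mobility = 9
-- W to move --
(0,3): no bracket -> illegal
(0,4): flips 3 -> legal
(0,5): no bracket -> illegal
(1,0): flips 2 -> legal
(1,1): no bracket -> illegal
(1,2): flips 2 -> legal
(1,3): flips 1 -> legal
(1,5): flips 1 -> legal
(2,0): no bracket -> illegal
(2,2): no bracket -> illegal
(2,5): flips 2 -> legal
(3,0): no bracket -> illegal
(3,1): flips 1 -> legal
(3,6): flips 2 -> legal
(3,7): flips 1 -> legal
(4,1): no bracket -> illegal
(4,2): no bracket -> illegal
(4,7): flips 1 -> legal
(5,6): no bracket -> illegal
(5,7): no bracket -> illegal
W mobility = 10

Answer: B=9 W=10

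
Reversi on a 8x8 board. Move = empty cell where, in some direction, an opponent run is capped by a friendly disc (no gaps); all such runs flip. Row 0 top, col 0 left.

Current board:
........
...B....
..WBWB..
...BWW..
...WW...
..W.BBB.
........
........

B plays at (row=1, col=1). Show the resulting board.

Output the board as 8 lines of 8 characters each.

Place B at (1,1); scan 8 dirs for brackets.
Dir NW: first cell '.' (not opp) -> no flip
Dir N: first cell '.' (not opp) -> no flip
Dir NE: first cell '.' (not opp) -> no flip
Dir W: first cell '.' (not opp) -> no flip
Dir E: first cell '.' (not opp) -> no flip
Dir SW: first cell '.' (not opp) -> no flip
Dir S: first cell '.' (not opp) -> no flip
Dir SE: opp run (2,2) capped by B -> flip
All flips: (2,2)

Answer: ........
.B.B....
..BBWB..
...BWW..
...WW...
..W.BBB.
........
........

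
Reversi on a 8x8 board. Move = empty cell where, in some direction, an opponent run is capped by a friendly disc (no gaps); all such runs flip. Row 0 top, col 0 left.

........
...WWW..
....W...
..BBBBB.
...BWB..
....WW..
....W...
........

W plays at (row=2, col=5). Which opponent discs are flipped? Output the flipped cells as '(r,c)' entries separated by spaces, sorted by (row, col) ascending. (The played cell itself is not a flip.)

Answer: (3,5) (4,5)

Derivation:
Dir NW: first cell 'W' (not opp) -> no flip
Dir N: first cell 'W' (not opp) -> no flip
Dir NE: first cell '.' (not opp) -> no flip
Dir W: first cell 'W' (not opp) -> no flip
Dir E: first cell '.' (not opp) -> no flip
Dir SW: opp run (3,4) (4,3), next='.' -> no flip
Dir S: opp run (3,5) (4,5) capped by W -> flip
Dir SE: opp run (3,6), next='.' -> no flip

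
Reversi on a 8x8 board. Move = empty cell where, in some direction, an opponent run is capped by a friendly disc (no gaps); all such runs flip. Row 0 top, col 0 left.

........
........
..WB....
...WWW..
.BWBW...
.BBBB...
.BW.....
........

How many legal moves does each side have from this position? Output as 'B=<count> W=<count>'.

-- B to move --
(1,1): no bracket -> illegal
(1,2): no bracket -> illegal
(1,3): no bracket -> illegal
(2,1): flips 1 -> legal
(2,4): flips 4 -> legal
(2,5): flips 1 -> legal
(2,6): flips 2 -> legal
(3,1): flips 1 -> legal
(3,2): flips 1 -> legal
(3,6): no bracket -> illegal
(4,5): flips 2 -> legal
(4,6): no bracket -> illegal
(5,5): no bracket -> illegal
(6,3): flips 1 -> legal
(7,1): flips 1 -> legal
(7,2): flips 1 -> legal
(7,3): flips 1 -> legal
B mobility = 11
-- W to move --
(1,2): flips 1 -> legal
(1,3): flips 1 -> legal
(1,4): no bracket -> illegal
(2,4): flips 1 -> legal
(3,0): no bracket -> illegal
(3,1): no bracket -> illegal
(3,2): no bracket -> illegal
(4,0): flips 2 -> legal
(4,5): no bracket -> illegal
(5,0): no bracket -> illegal
(5,5): no bracket -> illegal
(6,0): flips 2 -> legal
(6,3): flips 2 -> legal
(6,4): flips 2 -> legal
(6,5): no bracket -> illegal
(7,0): flips 3 -> legal
(7,1): no bracket -> illegal
(7,2): no bracket -> illegal
W mobility = 8

Answer: B=11 W=8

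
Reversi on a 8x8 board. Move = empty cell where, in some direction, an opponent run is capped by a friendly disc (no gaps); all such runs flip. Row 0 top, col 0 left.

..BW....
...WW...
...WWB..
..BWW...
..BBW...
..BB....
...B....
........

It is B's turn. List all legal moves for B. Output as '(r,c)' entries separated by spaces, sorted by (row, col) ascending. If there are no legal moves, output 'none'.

(0,4): flips 1 -> legal
(0,5): flips 2 -> legal
(1,2): no bracket -> illegal
(1,5): flips 2 -> legal
(2,2): flips 2 -> legal
(3,5): flips 5 -> legal
(4,5): flips 1 -> legal
(5,4): no bracket -> illegal
(5,5): no bracket -> illegal

Answer: (0,4) (0,5) (1,5) (2,2) (3,5) (4,5)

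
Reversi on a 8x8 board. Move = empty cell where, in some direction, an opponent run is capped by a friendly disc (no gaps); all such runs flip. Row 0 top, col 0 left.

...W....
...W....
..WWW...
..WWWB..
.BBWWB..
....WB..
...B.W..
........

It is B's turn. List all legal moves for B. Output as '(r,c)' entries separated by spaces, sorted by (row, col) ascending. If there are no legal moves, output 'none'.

(0,2): flips 2 -> legal
(0,4): no bracket -> illegal
(1,1): flips 3 -> legal
(1,2): flips 4 -> legal
(1,4): flips 2 -> legal
(1,5): flips 2 -> legal
(2,1): no bracket -> illegal
(2,5): no bracket -> illegal
(3,1): flips 3 -> legal
(5,2): no bracket -> illegal
(5,3): flips 2 -> legal
(5,6): no bracket -> illegal
(6,4): no bracket -> illegal
(6,6): no bracket -> illegal
(7,4): no bracket -> illegal
(7,5): flips 1 -> legal
(7,6): no bracket -> illegal

Answer: (0,2) (1,1) (1,2) (1,4) (1,5) (3,1) (5,3) (7,5)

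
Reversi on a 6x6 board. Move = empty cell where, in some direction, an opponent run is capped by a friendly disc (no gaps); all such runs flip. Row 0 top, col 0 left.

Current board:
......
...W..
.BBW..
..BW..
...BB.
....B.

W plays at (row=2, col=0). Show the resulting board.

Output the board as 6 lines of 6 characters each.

Place W at (2,0); scan 8 dirs for brackets.
Dir NW: edge -> no flip
Dir N: first cell '.' (not opp) -> no flip
Dir NE: first cell '.' (not opp) -> no flip
Dir W: edge -> no flip
Dir E: opp run (2,1) (2,2) capped by W -> flip
Dir SW: edge -> no flip
Dir S: first cell '.' (not opp) -> no flip
Dir SE: first cell '.' (not opp) -> no flip
All flips: (2,1) (2,2)

Answer: ......
...W..
WWWW..
..BW..
...BB.
....B.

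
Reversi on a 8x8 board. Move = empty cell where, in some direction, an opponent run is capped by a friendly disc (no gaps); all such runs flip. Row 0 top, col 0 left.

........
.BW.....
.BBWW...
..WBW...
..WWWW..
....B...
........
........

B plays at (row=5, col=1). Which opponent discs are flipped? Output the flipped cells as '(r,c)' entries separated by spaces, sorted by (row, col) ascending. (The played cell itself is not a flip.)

Answer: (4,2)

Derivation:
Dir NW: first cell '.' (not opp) -> no flip
Dir N: first cell '.' (not opp) -> no flip
Dir NE: opp run (4,2) capped by B -> flip
Dir W: first cell '.' (not opp) -> no flip
Dir E: first cell '.' (not opp) -> no flip
Dir SW: first cell '.' (not opp) -> no flip
Dir S: first cell '.' (not opp) -> no flip
Dir SE: first cell '.' (not opp) -> no flip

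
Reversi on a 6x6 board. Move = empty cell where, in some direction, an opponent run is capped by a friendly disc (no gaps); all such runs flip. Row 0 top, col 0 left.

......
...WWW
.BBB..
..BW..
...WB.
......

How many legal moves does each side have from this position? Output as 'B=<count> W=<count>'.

Answer: B=7 W=6

Derivation:
-- B to move --
(0,2): no bracket -> illegal
(0,3): flips 1 -> legal
(0,4): flips 1 -> legal
(0,5): flips 1 -> legal
(1,2): no bracket -> illegal
(2,4): no bracket -> illegal
(2,5): no bracket -> illegal
(3,4): flips 1 -> legal
(4,2): flips 1 -> legal
(5,2): no bracket -> illegal
(5,3): flips 2 -> legal
(5,4): flips 1 -> legal
B mobility = 7
-- W to move --
(1,0): flips 2 -> legal
(1,1): flips 1 -> legal
(1,2): no bracket -> illegal
(2,0): no bracket -> illegal
(2,4): no bracket -> illegal
(3,0): no bracket -> illegal
(3,1): flips 2 -> legal
(3,4): no bracket -> illegal
(3,5): no bracket -> illegal
(4,1): flips 2 -> legal
(4,2): no bracket -> illegal
(4,5): flips 1 -> legal
(5,3): no bracket -> illegal
(5,4): no bracket -> illegal
(5,5): flips 1 -> legal
W mobility = 6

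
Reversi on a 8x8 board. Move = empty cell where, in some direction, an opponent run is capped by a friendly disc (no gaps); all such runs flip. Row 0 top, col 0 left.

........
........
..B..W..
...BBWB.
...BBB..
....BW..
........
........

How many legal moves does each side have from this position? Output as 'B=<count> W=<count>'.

-- B to move --
(1,4): flips 1 -> legal
(1,5): flips 2 -> legal
(1,6): flips 1 -> legal
(2,4): no bracket -> illegal
(2,6): flips 1 -> legal
(4,6): no bracket -> illegal
(5,6): flips 1 -> legal
(6,4): no bracket -> illegal
(6,5): flips 1 -> legal
(6,6): flips 1 -> legal
B mobility = 7
-- W to move --
(1,1): flips 3 -> legal
(1,2): no bracket -> illegal
(1,3): no bracket -> illegal
(2,1): no bracket -> illegal
(2,3): no bracket -> illegal
(2,4): no bracket -> illegal
(2,6): no bracket -> illegal
(2,7): no bracket -> illegal
(3,1): no bracket -> illegal
(3,2): flips 2 -> legal
(3,7): flips 1 -> legal
(4,2): no bracket -> illegal
(4,6): no bracket -> illegal
(4,7): flips 1 -> legal
(5,2): flips 2 -> legal
(5,3): flips 2 -> legal
(5,6): no bracket -> illegal
(6,3): no bracket -> illegal
(6,4): no bracket -> illegal
(6,5): no bracket -> illegal
W mobility = 6

Answer: B=7 W=6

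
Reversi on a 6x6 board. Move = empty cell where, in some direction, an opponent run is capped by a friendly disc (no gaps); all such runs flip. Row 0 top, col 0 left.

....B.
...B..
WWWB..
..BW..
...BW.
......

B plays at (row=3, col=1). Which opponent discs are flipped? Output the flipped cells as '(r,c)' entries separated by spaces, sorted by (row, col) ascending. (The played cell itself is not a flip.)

Answer: (2,2)

Derivation:
Dir NW: opp run (2,0), next=edge -> no flip
Dir N: opp run (2,1), next='.' -> no flip
Dir NE: opp run (2,2) capped by B -> flip
Dir W: first cell '.' (not opp) -> no flip
Dir E: first cell 'B' (not opp) -> no flip
Dir SW: first cell '.' (not opp) -> no flip
Dir S: first cell '.' (not opp) -> no flip
Dir SE: first cell '.' (not opp) -> no flip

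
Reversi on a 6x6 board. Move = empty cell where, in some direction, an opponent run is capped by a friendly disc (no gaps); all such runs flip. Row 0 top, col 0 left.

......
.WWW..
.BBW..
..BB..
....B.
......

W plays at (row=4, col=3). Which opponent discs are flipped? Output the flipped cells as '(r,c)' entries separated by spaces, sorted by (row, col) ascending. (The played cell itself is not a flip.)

Answer: (3,3)

Derivation:
Dir NW: opp run (3,2) (2,1), next='.' -> no flip
Dir N: opp run (3,3) capped by W -> flip
Dir NE: first cell '.' (not opp) -> no flip
Dir W: first cell '.' (not opp) -> no flip
Dir E: opp run (4,4), next='.' -> no flip
Dir SW: first cell '.' (not opp) -> no flip
Dir S: first cell '.' (not opp) -> no flip
Dir SE: first cell '.' (not opp) -> no flip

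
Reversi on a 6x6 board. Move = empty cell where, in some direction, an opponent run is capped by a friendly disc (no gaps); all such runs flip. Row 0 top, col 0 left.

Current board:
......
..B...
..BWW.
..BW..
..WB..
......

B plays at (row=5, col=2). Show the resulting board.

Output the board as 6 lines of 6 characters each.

Answer: ......
..B...
..BWW.
..BW..
..BB..
..B...

Derivation:
Place B at (5,2); scan 8 dirs for brackets.
Dir NW: first cell '.' (not opp) -> no flip
Dir N: opp run (4,2) capped by B -> flip
Dir NE: first cell 'B' (not opp) -> no flip
Dir W: first cell '.' (not opp) -> no flip
Dir E: first cell '.' (not opp) -> no flip
Dir SW: edge -> no flip
Dir S: edge -> no flip
Dir SE: edge -> no flip
All flips: (4,2)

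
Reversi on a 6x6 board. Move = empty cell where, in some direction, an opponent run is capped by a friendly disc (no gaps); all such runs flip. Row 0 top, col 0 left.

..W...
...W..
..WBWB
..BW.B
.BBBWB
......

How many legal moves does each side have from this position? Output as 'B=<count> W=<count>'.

Answer: B=6 W=5

Derivation:
-- B to move --
(0,1): no bracket -> illegal
(0,3): flips 1 -> legal
(0,4): no bracket -> illegal
(1,1): no bracket -> illegal
(1,2): flips 1 -> legal
(1,4): no bracket -> illegal
(1,5): flips 2 -> legal
(2,1): flips 1 -> legal
(3,1): no bracket -> illegal
(3,4): flips 1 -> legal
(5,3): flips 1 -> legal
(5,4): no bracket -> illegal
(5,5): no bracket -> illegal
B mobility = 6
-- W to move --
(1,2): no bracket -> illegal
(1,4): no bracket -> illegal
(1,5): no bracket -> illegal
(2,1): no bracket -> illegal
(3,0): no bracket -> illegal
(3,1): flips 1 -> legal
(3,4): no bracket -> illegal
(4,0): flips 3 -> legal
(5,0): no bracket -> illegal
(5,1): flips 1 -> legal
(5,2): flips 2 -> legal
(5,3): flips 1 -> legal
(5,4): no bracket -> illegal
(5,5): no bracket -> illegal
W mobility = 5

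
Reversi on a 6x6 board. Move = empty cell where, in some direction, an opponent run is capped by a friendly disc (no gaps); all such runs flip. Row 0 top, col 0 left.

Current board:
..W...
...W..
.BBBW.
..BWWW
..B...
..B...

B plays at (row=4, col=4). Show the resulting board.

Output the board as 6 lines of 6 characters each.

Answer: ..W...
...W..
.BBBW.
..BBWW
..B.B.
..B...

Derivation:
Place B at (4,4); scan 8 dirs for brackets.
Dir NW: opp run (3,3) capped by B -> flip
Dir N: opp run (3,4) (2,4), next='.' -> no flip
Dir NE: opp run (3,5), next=edge -> no flip
Dir W: first cell '.' (not opp) -> no flip
Dir E: first cell '.' (not opp) -> no flip
Dir SW: first cell '.' (not opp) -> no flip
Dir S: first cell '.' (not opp) -> no flip
Dir SE: first cell '.' (not opp) -> no flip
All flips: (3,3)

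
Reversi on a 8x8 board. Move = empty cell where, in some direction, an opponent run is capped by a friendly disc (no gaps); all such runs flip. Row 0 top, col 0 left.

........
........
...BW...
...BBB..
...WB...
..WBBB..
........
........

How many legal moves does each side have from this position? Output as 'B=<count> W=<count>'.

Answer: B=8 W=10

Derivation:
-- B to move --
(1,3): flips 1 -> legal
(1,4): flips 1 -> legal
(1,5): flips 1 -> legal
(2,5): flips 1 -> legal
(3,2): flips 1 -> legal
(4,1): no bracket -> illegal
(4,2): flips 1 -> legal
(5,1): flips 1 -> legal
(6,1): flips 2 -> legal
(6,2): no bracket -> illegal
(6,3): no bracket -> illegal
B mobility = 8
-- W to move --
(1,2): no bracket -> illegal
(1,3): flips 2 -> legal
(1,4): no bracket -> illegal
(2,2): flips 1 -> legal
(2,5): flips 1 -> legal
(2,6): no bracket -> illegal
(3,2): no bracket -> illegal
(3,6): no bracket -> illegal
(4,2): flips 1 -> legal
(4,5): flips 1 -> legal
(4,6): flips 1 -> legal
(5,6): flips 3 -> legal
(6,2): no bracket -> illegal
(6,3): flips 1 -> legal
(6,4): flips 3 -> legal
(6,5): flips 1 -> legal
(6,6): no bracket -> illegal
W mobility = 10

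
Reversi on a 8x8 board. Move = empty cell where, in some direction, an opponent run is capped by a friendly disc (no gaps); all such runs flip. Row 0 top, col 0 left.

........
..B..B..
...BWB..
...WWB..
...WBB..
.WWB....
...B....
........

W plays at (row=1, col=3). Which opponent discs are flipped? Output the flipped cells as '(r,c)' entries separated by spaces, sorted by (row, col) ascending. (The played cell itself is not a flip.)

Answer: (2,3)

Derivation:
Dir NW: first cell '.' (not opp) -> no flip
Dir N: first cell '.' (not opp) -> no flip
Dir NE: first cell '.' (not opp) -> no flip
Dir W: opp run (1,2), next='.' -> no flip
Dir E: first cell '.' (not opp) -> no flip
Dir SW: first cell '.' (not opp) -> no flip
Dir S: opp run (2,3) capped by W -> flip
Dir SE: first cell 'W' (not opp) -> no flip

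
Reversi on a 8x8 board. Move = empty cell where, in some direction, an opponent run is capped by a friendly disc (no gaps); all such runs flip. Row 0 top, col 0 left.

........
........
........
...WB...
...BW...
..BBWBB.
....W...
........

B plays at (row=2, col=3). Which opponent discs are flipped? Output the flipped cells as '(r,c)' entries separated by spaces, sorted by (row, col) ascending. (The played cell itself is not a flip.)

Answer: (3,3)

Derivation:
Dir NW: first cell '.' (not opp) -> no flip
Dir N: first cell '.' (not opp) -> no flip
Dir NE: first cell '.' (not opp) -> no flip
Dir W: first cell '.' (not opp) -> no flip
Dir E: first cell '.' (not opp) -> no flip
Dir SW: first cell '.' (not opp) -> no flip
Dir S: opp run (3,3) capped by B -> flip
Dir SE: first cell 'B' (not opp) -> no flip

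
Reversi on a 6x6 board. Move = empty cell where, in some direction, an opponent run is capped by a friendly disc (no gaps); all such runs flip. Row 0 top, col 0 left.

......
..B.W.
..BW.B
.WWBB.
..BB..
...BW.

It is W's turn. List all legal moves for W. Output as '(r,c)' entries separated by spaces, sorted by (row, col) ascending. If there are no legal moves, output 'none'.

Answer: (0,1) (0,2) (1,3) (2,1) (3,5) (4,5) (5,2)

Derivation:
(0,1): flips 1 -> legal
(0,2): flips 2 -> legal
(0,3): no bracket -> illegal
(1,1): no bracket -> illegal
(1,3): flips 1 -> legal
(1,5): no bracket -> illegal
(2,1): flips 1 -> legal
(2,4): no bracket -> illegal
(3,5): flips 2 -> legal
(4,1): no bracket -> illegal
(4,4): no bracket -> illegal
(4,5): flips 1 -> legal
(5,1): no bracket -> illegal
(5,2): flips 2 -> legal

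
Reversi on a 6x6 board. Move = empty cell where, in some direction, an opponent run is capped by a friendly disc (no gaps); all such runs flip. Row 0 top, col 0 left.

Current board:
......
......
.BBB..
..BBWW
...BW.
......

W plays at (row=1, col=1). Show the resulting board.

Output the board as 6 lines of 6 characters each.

Place W at (1,1); scan 8 dirs for brackets.
Dir NW: first cell '.' (not opp) -> no flip
Dir N: first cell '.' (not opp) -> no flip
Dir NE: first cell '.' (not opp) -> no flip
Dir W: first cell '.' (not opp) -> no flip
Dir E: first cell '.' (not opp) -> no flip
Dir SW: first cell '.' (not opp) -> no flip
Dir S: opp run (2,1), next='.' -> no flip
Dir SE: opp run (2,2) (3,3) capped by W -> flip
All flips: (2,2) (3,3)

Answer: ......
.W....
.BWB..
..BWWW
...BW.
......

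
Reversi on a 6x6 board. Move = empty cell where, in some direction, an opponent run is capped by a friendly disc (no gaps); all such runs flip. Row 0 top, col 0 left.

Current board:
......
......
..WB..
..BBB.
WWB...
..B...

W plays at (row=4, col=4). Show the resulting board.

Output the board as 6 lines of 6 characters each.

Place W at (4,4); scan 8 dirs for brackets.
Dir NW: opp run (3,3) capped by W -> flip
Dir N: opp run (3,4), next='.' -> no flip
Dir NE: first cell '.' (not opp) -> no flip
Dir W: first cell '.' (not opp) -> no flip
Dir E: first cell '.' (not opp) -> no flip
Dir SW: first cell '.' (not opp) -> no flip
Dir S: first cell '.' (not opp) -> no flip
Dir SE: first cell '.' (not opp) -> no flip
All flips: (3,3)

Answer: ......
......
..WB..
..BWB.
WWB.W.
..B...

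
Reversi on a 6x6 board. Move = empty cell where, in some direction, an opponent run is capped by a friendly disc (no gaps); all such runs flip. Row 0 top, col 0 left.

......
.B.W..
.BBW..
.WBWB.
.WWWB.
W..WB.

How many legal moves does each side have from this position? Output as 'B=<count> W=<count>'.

Answer: B=8 W=9

Derivation:
-- B to move --
(0,2): no bracket -> illegal
(0,3): no bracket -> illegal
(0,4): flips 1 -> legal
(1,2): flips 1 -> legal
(1,4): flips 1 -> legal
(2,0): no bracket -> illegal
(2,4): flips 1 -> legal
(3,0): flips 1 -> legal
(4,0): flips 4 -> legal
(5,1): flips 2 -> legal
(5,2): flips 3 -> legal
B mobility = 8
-- W to move --
(0,0): flips 2 -> legal
(0,1): flips 2 -> legal
(0,2): no bracket -> illegal
(1,0): flips 2 -> legal
(1,2): flips 2 -> legal
(2,0): flips 2 -> legal
(2,4): no bracket -> illegal
(2,5): flips 1 -> legal
(3,0): no bracket -> illegal
(3,5): flips 2 -> legal
(4,5): flips 2 -> legal
(5,5): flips 2 -> legal
W mobility = 9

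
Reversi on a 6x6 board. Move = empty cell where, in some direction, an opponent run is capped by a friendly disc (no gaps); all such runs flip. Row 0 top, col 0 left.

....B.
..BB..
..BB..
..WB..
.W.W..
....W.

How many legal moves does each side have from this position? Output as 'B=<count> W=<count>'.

Answer: B=4 W=4

Derivation:
-- B to move --
(2,1): no bracket -> illegal
(3,0): no bracket -> illegal
(3,1): flips 1 -> legal
(3,4): no bracket -> illegal
(4,0): no bracket -> illegal
(4,2): flips 1 -> legal
(4,4): no bracket -> illegal
(4,5): no bracket -> illegal
(5,0): flips 2 -> legal
(5,1): no bracket -> illegal
(5,2): no bracket -> illegal
(5,3): flips 1 -> legal
(5,5): no bracket -> illegal
B mobility = 4
-- W to move --
(0,1): no bracket -> illegal
(0,2): flips 2 -> legal
(0,3): flips 3 -> legal
(0,5): no bracket -> illegal
(1,1): no bracket -> illegal
(1,4): flips 1 -> legal
(1,5): no bracket -> illegal
(2,1): no bracket -> illegal
(2,4): no bracket -> illegal
(3,1): no bracket -> illegal
(3,4): flips 1 -> legal
(4,2): no bracket -> illegal
(4,4): no bracket -> illegal
W mobility = 4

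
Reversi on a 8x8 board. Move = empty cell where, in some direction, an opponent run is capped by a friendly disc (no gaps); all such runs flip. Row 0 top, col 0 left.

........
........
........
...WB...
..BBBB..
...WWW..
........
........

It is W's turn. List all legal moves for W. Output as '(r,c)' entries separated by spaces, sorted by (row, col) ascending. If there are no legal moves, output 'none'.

(2,3): no bracket -> illegal
(2,4): flips 2 -> legal
(2,5): no bracket -> illegal
(3,1): flips 1 -> legal
(3,2): flips 1 -> legal
(3,5): flips 3 -> legal
(3,6): flips 1 -> legal
(4,1): no bracket -> illegal
(4,6): no bracket -> illegal
(5,1): flips 1 -> legal
(5,2): no bracket -> illegal
(5,6): no bracket -> illegal

Answer: (2,4) (3,1) (3,2) (3,5) (3,6) (5,1)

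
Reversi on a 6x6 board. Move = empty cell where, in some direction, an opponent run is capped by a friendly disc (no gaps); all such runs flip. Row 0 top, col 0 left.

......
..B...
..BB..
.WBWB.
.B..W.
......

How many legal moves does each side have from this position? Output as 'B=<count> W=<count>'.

Answer: B=6 W=5

Derivation:
-- B to move --
(2,0): no bracket -> illegal
(2,1): flips 1 -> legal
(2,4): no bracket -> illegal
(3,0): flips 1 -> legal
(3,5): no bracket -> illegal
(4,0): flips 1 -> legal
(4,2): no bracket -> illegal
(4,3): flips 1 -> legal
(4,5): no bracket -> illegal
(5,3): no bracket -> illegal
(5,4): flips 1 -> legal
(5,5): flips 2 -> legal
B mobility = 6
-- W to move --
(0,1): no bracket -> illegal
(0,2): no bracket -> illegal
(0,3): no bracket -> illegal
(1,1): flips 1 -> legal
(1,3): flips 2 -> legal
(1,4): no bracket -> illegal
(2,1): no bracket -> illegal
(2,4): flips 1 -> legal
(2,5): no bracket -> illegal
(3,0): no bracket -> illegal
(3,5): flips 1 -> legal
(4,0): no bracket -> illegal
(4,2): no bracket -> illegal
(4,3): no bracket -> illegal
(4,5): no bracket -> illegal
(5,0): no bracket -> illegal
(5,1): flips 1 -> legal
(5,2): no bracket -> illegal
W mobility = 5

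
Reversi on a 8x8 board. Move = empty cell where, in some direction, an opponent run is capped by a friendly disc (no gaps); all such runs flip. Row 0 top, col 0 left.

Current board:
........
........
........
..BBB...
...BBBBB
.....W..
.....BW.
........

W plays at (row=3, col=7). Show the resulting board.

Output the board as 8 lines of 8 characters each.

Place W at (3,7); scan 8 dirs for brackets.
Dir NW: first cell '.' (not opp) -> no flip
Dir N: first cell '.' (not opp) -> no flip
Dir NE: edge -> no flip
Dir W: first cell '.' (not opp) -> no flip
Dir E: edge -> no flip
Dir SW: opp run (4,6) capped by W -> flip
Dir S: opp run (4,7), next='.' -> no flip
Dir SE: edge -> no flip
All flips: (4,6)

Answer: ........
........
........
..BBB..W
...BBBWB
.....W..
.....BW.
........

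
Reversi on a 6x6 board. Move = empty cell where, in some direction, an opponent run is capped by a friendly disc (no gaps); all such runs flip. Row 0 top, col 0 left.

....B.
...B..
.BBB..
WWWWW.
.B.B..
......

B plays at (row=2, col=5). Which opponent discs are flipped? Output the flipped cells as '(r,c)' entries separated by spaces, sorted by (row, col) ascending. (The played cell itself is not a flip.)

Answer: (3,4)

Derivation:
Dir NW: first cell '.' (not opp) -> no flip
Dir N: first cell '.' (not opp) -> no flip
Dir NE: edge -> no flip
Dir W: first cell '.' (not opp) -> no flip
Dir E: edge -> no flip
Dir SW: opp run (3,4) capped by B -> flip
Dir S: first cell '.' (not opp) -> no flip
Dir SE: edge -> no flip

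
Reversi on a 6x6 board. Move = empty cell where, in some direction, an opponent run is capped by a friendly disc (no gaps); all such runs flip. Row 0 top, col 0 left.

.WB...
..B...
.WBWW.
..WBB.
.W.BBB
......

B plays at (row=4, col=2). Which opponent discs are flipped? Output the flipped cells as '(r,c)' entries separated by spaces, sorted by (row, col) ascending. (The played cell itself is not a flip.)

Answer: (3,2)

Derivation:
Dir NW: first cell '.' (not opp) -> no flip
Dir N: opp run (3,2) capped by B -> flip
Dir NE: first cell 'B' (not opp) -> no flip
Dir W: opp run (4,1), next='.' -> no flip
Dir E: first cell 'B' (not opp) -> no flip
Dir SW: first cell '.' (not opp) -> no flip
Dir S: first cell '.' (not opp) -> no flip
Dir SE: first cell '.' (not opp) -> no flip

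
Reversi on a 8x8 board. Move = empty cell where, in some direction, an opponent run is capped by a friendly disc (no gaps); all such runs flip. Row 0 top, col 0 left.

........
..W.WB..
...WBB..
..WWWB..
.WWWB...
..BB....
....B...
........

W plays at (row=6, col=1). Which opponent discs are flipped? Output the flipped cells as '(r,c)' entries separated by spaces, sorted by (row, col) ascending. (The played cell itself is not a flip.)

Answer: (5,2)

Derivation:
Dir NW: first cell '.' (not opp) -> no flip
Dir N: first cell '.' (not opp) -> no flip
Dir NE: opp run (5,2) capped by W -> flip
Dir W: first cell '.' (not opp) -> no flip
Dir E: first cell '.' (not opp) -> no flip
Dir SW: first cell '.' (not opp) -> no flip
Dir S: first cell '.' (not opp) -> no flip
Dir SE: first cell '.' (not opp) -> no flip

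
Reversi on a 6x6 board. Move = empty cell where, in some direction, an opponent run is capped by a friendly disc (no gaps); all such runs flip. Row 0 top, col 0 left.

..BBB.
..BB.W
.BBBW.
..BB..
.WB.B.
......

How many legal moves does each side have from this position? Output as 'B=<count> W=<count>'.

Answer: B=4 W=4

Derivation:
-- B to move --
(0,5): no bracket -> illegal
(1,4): no bracket -> illegal
(2,5): flips 1 -> legal
(3,0): no bracket -> illegal
(3,1): no bracket -> illegal
(3,4): no bracket -> illegal
(3,5): flips 1 -> legal
(4,0): flips 1 -> legal
(5,0): flips 1 -> legal
(5,1): no bracket -> illegal
(5,2): no bracket -> illegal
B mobility = 4
-- W to move --
(0,1): no bracket -> illegal
(0,5): no bracket -> illegal
(1,0): no bracket -> illegal
(1,1): no bracket -> illegal
(1,4): flips 2 -> legal
(2,0): flips 3 -> legal
(3,0): no bracket -> illegal
(3,1): no bracket -> illegal
(3,4): no bracket -> illegal
(3,5): no bracket -> illegal
(4,3): flips 1 -> legal
(4,5): no bracket -> illegal
(5,1): flips 2 -> legal
(5,2): no bracket -> illegal
(5,3): no bracket -> illegal
(5,4): no bracket -> illegal
(5,5): no bracket -> illegal
W mobility = 4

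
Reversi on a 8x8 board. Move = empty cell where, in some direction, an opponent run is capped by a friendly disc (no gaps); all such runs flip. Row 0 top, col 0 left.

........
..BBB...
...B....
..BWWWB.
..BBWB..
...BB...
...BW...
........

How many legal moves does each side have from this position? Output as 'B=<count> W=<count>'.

-- B to move --
(2,2): no bracket -> illegal
(2,4): flips 3 -> legal
(2,5): flips 2 -> legal
(2,6): flips 2 -> legal
(4,6): no bracket -> illegal
(5,5): no bracket -> illegal
(6,5): flips 1 -> legal
(7,3): no bracket -> illegal
(7,4): flips 1 -> legal
(7,5): flips 1 -> legal
B mobility = 6
-- W to move --
(0,1): flips 2 -> legal
(0,2): no bracket -> illegal
(0,3): flips 2 -> legal
(0,4): no bracket -> illegal
(0,5): no bracket -> illegal
(1,1): no bracket -> illegal
(1,5): no bracket -> illegal
(2,1): no bracket -> illegal
(2,2): no bracket -> illegal
(2,4): no bracket -> illegal
(2,5): no bracket -> illegal
(2,6): no bracket -> illegal
(2,7): no bracket -> illegal
(3,1): flips 3 -> legal
(3,7): flips 1 -> legal
(4,1): flips 2 -> legal
(4,6): flips 1 -> legal
(4,7): no bracket -> illegal
(5,1): flips 1 -> legal
(5,2): flips 1 -> legal
(5,5): flips 1 -> legal
(5,6): flips 1 -> legal
(6,2): flips 2 -> legal
(6,5): no bracket -> illegal
(7,2): no bracket -> illegal
(7,3): flips 3 -> legal
(7,4): no bracket -> illegal
W mobility = 12

Answer: B=6 W=12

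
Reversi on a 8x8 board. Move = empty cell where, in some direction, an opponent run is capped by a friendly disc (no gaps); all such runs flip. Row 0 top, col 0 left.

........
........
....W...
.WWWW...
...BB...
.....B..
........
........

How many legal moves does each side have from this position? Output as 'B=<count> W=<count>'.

Answer: B=5 W=4

Derivation:
-- B to move --
(1,3): no bracket -> illegal
(1,4): flips 2 -> legal
(1,5): no bracket -> illegal
(2,0): no bracket -> illegal
(2,1): flips 1 -> legal
(2,2): flips 1 -> legal
(2,3): flips 1 -> legal
(2,5): flips 1 -> legal
(3,0): no bracket -> illegal
(3,5): no bracket -> illegal
(4,0): no bracket -> illegal
(4,1): no bracket -> illegal
(4,2): no bracket -> illegal
(4,5): no bracket -> illegal
B mobility = 5
-- W to move --
(3,5): no bracket -> illegal
(4,2): no bracket -> illegal
(4,5): no bracket -> illegal
(4,6): no bracket -> illegal
(5,2): flips 1 -> legal
(5,3): flips 1 -> legal
(5,4): flips 2 -> legal
(5,6): no bracket -> illegal
(6,4): no bracket -> illegal
(6,5): no bracket -> illegal
(6,6): flips 2 -> legal
W mobility = 4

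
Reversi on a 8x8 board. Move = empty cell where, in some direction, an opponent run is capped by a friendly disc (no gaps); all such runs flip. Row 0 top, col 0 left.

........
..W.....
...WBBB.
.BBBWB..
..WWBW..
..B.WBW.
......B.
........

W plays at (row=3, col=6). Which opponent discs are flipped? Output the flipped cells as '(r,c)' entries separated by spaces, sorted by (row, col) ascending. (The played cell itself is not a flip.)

Answer: (3,5)

Derivation:
Dir NW: opp run (2,5), next='.' -> no flip
Dir N: opp run (2,6), next='.' -> no flip
Dir NE: first cell '.' (not opp) -> no flip
Dir W: opp run (3,5) capped by W -> flip
Dir E: first cell '.' (not opp) -> no flip
Dir SW: first cell 'W' (not opp) -> no flip
Dir S: first cell '.' (not opp) -> no flip
Dir SE: first cell '.' (not opp) -> no flip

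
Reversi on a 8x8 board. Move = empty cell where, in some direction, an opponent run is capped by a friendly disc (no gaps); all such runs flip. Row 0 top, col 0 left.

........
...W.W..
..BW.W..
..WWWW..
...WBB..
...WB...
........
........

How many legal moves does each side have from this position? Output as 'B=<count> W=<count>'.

-- B to move --
(0,2): no bracket -> illegal
(0,3): no bracket -> illegal
(0,4): flips 1 -> legal
(0,5): flips 3 -> legal
(0,6): no bracket -> illegal
(1,2): flips 2 -> legal
(1,4): no bracket -> illegal
(1,6): no bracket -> illegal
(2,1): flips 2 -> legal
(2,4): flips 2 -> legal
(2,6): flips 1 -> legal
(3,1): no bracket -> illegal
(3,6): no bracket -> illegal
(4,1): no bracket -> illegal
(4,2): flips 2 -> legal
(4,6): no bracket -> illegal
(5,2): flips 1 -> legal
(6,2): flips 1 -> legal
(6,3): no bracket -> illegal
(6,4): no bracket -> illegal
B mobility = 9
-- W to move --
(1,1): flips 1 -> legal
(1,2): flips 1 -> legal
(2,1): flips 1 -> legal
(3,1): flips 1 -> legal
(3,6): no bracket -> illegal
(4,6): flips 2 -> legal
(5,5): flips 3 -> legal
(5,6): flips 1 -> legal
(6,3): no bracket -> illegal
(6,4): flips 2 -> legal
(6,5): flips 1 -> legal
W mobility = 9

Answer: B=9 W=9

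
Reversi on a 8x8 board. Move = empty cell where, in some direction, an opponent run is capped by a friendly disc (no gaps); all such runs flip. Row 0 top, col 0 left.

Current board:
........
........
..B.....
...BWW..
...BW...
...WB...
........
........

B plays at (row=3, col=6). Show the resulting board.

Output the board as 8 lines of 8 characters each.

Answer: ........
........
..B.....
...BBBB.
...BW...
...WB...
........
........

Derivation:
Place B at (3,6); scan 8 dirs for brackets.
Dir NW: first cell '.' (not opp) -> no flip
Dir N: first cell '.' (not opp) -> no flip
Dir NE: first cell '.' (not opp) -> no flip
Dir W: opp run (3,5) (3,4) capped by B -> flip
Dir E: first cell '.' (not opp) -> no flip
Dir SW: first cell '.' (not opp) -> no flip
Dir S: first cell '.' (not opp) -> no flip
Dir SE: first cell '.' (not opp) -> no flip
All flips: (3,4) (3,5)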